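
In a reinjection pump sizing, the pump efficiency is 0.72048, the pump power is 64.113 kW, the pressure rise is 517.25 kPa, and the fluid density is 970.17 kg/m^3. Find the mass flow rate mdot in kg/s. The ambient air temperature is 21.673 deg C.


mdot = P_pump * rho * eta / dP
mdot = 64.113 * 970.17 * 0.72048 / 517.25
mdot = 86.639 kg/s


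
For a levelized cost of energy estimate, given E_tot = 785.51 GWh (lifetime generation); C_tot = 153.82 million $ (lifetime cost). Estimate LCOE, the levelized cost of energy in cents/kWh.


LCOE = C_tot / E_tot * 100
LCOE = 153.82 / 785.51 * 100
LCOE = 19.582 cents/kWh


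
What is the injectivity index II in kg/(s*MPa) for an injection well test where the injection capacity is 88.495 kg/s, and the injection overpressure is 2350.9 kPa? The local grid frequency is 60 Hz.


II = mdot * 1000 / dP
II = 88.495 * 1000 / 2350.9
II = 37.643 kg/(s*MPa)


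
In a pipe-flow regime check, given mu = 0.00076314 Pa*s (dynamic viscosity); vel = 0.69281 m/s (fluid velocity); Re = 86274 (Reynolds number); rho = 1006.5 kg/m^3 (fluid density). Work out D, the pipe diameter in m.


D = Re * mu / (rho * vel)
D = 86274 * 0.00076314 / (1006.5 * 0.69281)
D = 0.094418 m


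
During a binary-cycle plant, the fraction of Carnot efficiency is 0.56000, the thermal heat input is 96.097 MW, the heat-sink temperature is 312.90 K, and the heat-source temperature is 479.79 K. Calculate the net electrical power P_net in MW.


Step 1: eta = (1 - Tc/Th)*f = (1 - 312.9/479.79)*0.56 = 0.1947902
Step 2: P_net = eta * Q_in = 0.1947902 * 96.097 = 18.719 MW
P_net = 18.719 MW


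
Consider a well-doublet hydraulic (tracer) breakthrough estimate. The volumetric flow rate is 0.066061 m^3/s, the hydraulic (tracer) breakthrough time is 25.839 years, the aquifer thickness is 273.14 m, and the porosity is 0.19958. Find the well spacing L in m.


L = sqrt(t_bt*365.25*86400*3*Qv / (pi*hr*phi))
L = sqrt(25.839*365.25*86400*3*0.066061 / (pi*273.14*0.19958))
L = 971.40 m


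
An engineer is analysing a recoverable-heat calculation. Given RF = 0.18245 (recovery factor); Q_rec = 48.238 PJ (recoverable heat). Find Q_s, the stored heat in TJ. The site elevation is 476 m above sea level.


Q_s = Q_rec / RF
Q_s = 48.238 / 0.18245
Q_s = 264.3902 PJ
Convert: 264.3902 PJ * 1000.0 = 2.6439e+05 TJ
Q_s = 2.6439e+05 TJ


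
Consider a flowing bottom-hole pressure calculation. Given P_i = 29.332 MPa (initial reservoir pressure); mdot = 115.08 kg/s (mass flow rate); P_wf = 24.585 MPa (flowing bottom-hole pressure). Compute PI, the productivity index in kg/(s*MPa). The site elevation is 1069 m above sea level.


PI = mdot / (P_i - P_wf)
PI = 115.08 / (29.332 - 24.585)
PI = 24.243 kg/(s*MPa)


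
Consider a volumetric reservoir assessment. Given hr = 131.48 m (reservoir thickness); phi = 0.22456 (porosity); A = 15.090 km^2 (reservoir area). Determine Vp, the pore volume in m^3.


Vp = A * 1e6 * hr * phi
Vp = 15.090 * 1e6 * 131.48 * 0.22456
Vp = 4.4553e+08 m^3


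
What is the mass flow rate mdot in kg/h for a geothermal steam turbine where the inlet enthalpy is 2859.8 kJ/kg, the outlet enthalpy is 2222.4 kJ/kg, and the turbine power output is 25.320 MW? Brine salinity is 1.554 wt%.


mdot = P * 1000 / (h_in - h_out)
mdot = 25.320 * 1000 / (2859.8 - 2222.4)
mdot = 39.72388 kg/s
Convert: 39.72388 kg/s * 3600.0 = 1.4301e+05 kg/h
mdot = 1.4301e+05 kg/h


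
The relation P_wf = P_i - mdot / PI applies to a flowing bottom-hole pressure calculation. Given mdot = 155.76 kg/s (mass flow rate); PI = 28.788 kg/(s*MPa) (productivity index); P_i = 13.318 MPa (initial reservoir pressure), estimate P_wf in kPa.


P_wf = P_i - mdot / PI
P_wf = 13.318 - 155.76 / 28.788
P_wf = 7.907412 MPa
Convert: 7.907412 MPa * 1000.0 = 7907.4 kPa
P_wf = 7907.4 kPa


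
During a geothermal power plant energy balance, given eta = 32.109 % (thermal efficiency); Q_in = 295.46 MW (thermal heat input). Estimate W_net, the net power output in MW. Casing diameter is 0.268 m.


W_net = eta / 100 * Q_in
W_net = 32.109 / 100 * 295.46
W_net = 94.869 MW


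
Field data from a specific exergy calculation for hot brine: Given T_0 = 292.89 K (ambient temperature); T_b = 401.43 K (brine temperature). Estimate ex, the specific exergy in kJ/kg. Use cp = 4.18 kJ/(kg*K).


ex = cp * ((T_b - T_0) - T_0 * ln(T_b/T_0))
ex = 4.18 * ((401.43 - 292.89) - 292.89 * ln(401.43/292.89))
ex = 67.760 kJ/kg


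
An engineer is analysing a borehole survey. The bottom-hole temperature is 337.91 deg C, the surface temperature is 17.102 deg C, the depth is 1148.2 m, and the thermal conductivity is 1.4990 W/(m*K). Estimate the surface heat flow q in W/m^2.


Step 1: grad = (T_d - T_surf)/d * 1000 = (337.91 - 17.102)/1148.2 * 1000 = 279.4008 deg C/km
Step 2: q = k * grad / 1000 = 1.499 * 279.4008 / 1000 = 0.41882 W/m^2
q = 0.41882 W/m^2


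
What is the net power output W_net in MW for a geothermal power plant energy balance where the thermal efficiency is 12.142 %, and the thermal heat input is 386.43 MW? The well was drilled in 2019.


W_net = eta / 100 * Q_in
W_net = 12.142 / 100 * 386.43
W_net = 46.920 MW


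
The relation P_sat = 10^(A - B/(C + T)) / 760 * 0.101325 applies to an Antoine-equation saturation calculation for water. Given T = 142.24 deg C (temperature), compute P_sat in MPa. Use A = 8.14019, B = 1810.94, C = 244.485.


P_sat = 10^(A - B/(C + T)) / 760 * 0.101325
P_sat = 10^(8.14019 - 1810.94/(244.485 + 142.24)) / 760 * 0.101325
P_sat = 0.38224 MPa


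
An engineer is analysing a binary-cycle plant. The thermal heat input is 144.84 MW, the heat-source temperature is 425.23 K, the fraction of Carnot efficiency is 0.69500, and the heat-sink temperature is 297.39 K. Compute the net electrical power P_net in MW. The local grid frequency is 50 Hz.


Step 1: eta = (1 - Tc/Th)*f = (1 - 297.39/425.23)*0.695 = 0.2089429
Step 2: P_net = eta * Q_in = 0.2089429 * 144.84 = 30.263 MW
P_net = 30.263 MW


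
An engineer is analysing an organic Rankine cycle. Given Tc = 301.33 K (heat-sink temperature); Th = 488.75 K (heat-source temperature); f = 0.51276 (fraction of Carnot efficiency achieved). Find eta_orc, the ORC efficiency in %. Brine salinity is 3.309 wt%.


eta_orc = (1 - Tc/Th) * f * 100
eta_orc = (1 - 301.33/488.75) * 0.51276 * 100
eta_orc = 19.663 %


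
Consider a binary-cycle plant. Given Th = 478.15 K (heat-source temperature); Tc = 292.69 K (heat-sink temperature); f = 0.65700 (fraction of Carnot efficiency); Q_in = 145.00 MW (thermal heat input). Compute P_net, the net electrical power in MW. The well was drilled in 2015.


Step 1: eta = (1 - Tc/Th)*f = (1 - 292.69/478.15)*0.657 = 0.2548305
Step 2: P_net = eta * Q_in = 0.2548305 * 145.0 = 36.950 MW
P_net = 36.950 MW


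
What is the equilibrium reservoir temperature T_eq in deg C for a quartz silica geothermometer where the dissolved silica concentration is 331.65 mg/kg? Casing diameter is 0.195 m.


T_eq = 1309 / (5.19 - log10(SiO2)) - 273.15
T_eq = 1309 / (5.19 - log10(331.65)) - 273.15
T_eq = 217.24 deg C


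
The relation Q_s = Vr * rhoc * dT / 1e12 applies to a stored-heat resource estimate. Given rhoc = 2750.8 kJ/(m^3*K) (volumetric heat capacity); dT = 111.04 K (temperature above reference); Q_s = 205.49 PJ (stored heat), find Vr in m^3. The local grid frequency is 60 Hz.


Vr = Q_s * 1e12 / (rhoc * dT)
Vr = 205.49 * 1e12 / (2750.8 * 111.04)
Vr = 6.7275e+08 m^3


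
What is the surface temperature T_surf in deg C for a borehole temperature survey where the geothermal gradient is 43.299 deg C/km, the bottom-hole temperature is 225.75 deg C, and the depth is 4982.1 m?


T_surf = T_d - grad * d / 1000
T_surf = 225.75 - 43.299 * 4982.1 / 1000
T_surf = 10.030 deg C


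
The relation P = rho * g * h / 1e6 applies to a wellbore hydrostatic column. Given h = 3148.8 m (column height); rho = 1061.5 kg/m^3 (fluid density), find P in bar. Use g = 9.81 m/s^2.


P = rho * g * h / 1e6
P = 1061.5 * 9.81 * 3148.8 / 1e6
P = 32.78945 MPa
Convert: 32.78945 MPa * 10.0 = 327.89 bar
P = 327.89 bar


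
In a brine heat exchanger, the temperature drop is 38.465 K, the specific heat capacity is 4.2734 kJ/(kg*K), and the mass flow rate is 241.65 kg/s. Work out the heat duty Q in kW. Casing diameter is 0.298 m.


Q = mdot * cp * dT / 1000
Q = 241.65 * 4.2734 * 38.465 / 1000
Q = 39.72154 MW
Convert: 39.72154 MW * 1000.0 = 39722 kW
Q = 39722 kW


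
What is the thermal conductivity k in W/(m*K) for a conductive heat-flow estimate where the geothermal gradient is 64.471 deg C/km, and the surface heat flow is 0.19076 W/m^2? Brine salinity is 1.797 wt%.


k = q * 1000 / grad
k = 0.19076 * 1000 / 64.471
k = 2.9588 W/(m*K)


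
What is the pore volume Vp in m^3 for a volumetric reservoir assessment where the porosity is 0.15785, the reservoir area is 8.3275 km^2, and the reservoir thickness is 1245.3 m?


Vp = A * 1e6 * hr * phi
Vp = 8.3275 * 1e6 * 1245.3 * 0.15785
Vp = 1.6369e+09 m^3


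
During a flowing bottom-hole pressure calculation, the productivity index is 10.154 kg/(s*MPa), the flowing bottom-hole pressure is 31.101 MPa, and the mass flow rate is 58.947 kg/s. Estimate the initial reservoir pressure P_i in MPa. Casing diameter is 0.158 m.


P_i = P_wf + mdot / PI
P_i = 31.101 + 58.947 / 10.154
P_i = 36.906 MPa


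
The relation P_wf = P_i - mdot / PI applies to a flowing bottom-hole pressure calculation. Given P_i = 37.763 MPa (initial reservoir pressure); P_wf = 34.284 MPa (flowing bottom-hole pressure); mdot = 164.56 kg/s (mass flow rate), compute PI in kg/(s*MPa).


PI = mdot / (P_i - P_wf)
PI = 164.56 / (37.763 - 34.284)
PI = 47.301 kg/(s*MPa)


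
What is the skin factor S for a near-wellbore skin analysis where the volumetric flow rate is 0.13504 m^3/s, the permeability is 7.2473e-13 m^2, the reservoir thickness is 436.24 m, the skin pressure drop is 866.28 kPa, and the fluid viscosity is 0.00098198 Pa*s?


S = dP_s * 1000 * 2*pi*k*hr / (q*mu)
S = 866.28 * 1000 * 2*pi*7.2473e-13*436.24 / (0.13504*0.00098198)
S = 12.977


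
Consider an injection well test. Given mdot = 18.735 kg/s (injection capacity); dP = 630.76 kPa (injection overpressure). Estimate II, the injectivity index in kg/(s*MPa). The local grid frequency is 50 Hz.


II = mdot * 1000 / dP
II = 18.735 * 1000 / 630.76
II = 29.702 kg/(s*MPa)


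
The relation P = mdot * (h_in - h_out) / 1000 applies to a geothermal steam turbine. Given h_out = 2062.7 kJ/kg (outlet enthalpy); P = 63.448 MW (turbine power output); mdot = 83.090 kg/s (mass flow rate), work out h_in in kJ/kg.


h_in = h_out + P * 1000 / mdot
h_in = 2062.7 + 63.448 * 1000 / 83.090
h_in = 2826.3 kJ/kg


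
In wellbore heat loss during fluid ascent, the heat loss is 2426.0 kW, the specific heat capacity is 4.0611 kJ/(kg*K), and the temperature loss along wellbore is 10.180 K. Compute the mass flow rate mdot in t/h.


mdot = Q_loss / (cp * dT)
mdot = 2426.0 / (4.0611 * 10.180)
mdot = 58.68125 kg/s
Convert: 58.68125 kg/s * 3.6 = 211.25 t/h
mdot = 211.25 t/h


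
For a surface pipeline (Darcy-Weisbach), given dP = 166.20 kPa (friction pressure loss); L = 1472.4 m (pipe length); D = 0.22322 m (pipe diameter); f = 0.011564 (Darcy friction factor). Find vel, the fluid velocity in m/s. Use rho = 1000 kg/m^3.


vel = sqrt(dP*1000*2*D / (f*L*rho))
vel = sqrt(166.20*1000*2*0.22322 / (0.011564*1472.4*1000))
vel = 2.0875 m/s


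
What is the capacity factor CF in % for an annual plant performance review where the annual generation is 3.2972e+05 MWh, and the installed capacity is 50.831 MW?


CF = E_a / (cap * 8760) * 100
CF = 3.2972e+05 / (50.831 * 8760) * 100
CF = 74.048 %


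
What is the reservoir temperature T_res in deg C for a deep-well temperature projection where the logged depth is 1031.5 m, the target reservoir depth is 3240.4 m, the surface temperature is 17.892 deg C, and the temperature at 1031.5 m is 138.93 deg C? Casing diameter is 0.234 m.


Step 1: grad = (T_d1 - T_surf)/d1 * 1000 = (138.93 - 17.892)/1031.5 * 1000 = 117.3417 deg C/km
Step 2: T_res = T_surf + grad*d2/1000 = 17.892 + 117.3417*3240.4/1000 = 398.13 deg C
T_res = 398.13 deg C


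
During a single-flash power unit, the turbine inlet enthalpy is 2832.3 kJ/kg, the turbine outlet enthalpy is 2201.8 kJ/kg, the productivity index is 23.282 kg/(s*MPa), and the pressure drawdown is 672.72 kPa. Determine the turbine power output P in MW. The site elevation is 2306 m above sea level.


Step 1: mdot = PI * dP / 1000 = 23.282 * 672.72 / 1000 = 15.66227 kg/s
Step 2: P = mdot*(h_in - h_out)/1000 = 15.66227*(2832.3 - 2201.8)/1000 = 9.8751 MW
P = 9.8751 MW


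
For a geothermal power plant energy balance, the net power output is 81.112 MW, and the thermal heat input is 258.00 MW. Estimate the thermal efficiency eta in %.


eta = W_net / Q_in * 100
eta = 81.112 / 258.00 * 100
eta = 31.439 %


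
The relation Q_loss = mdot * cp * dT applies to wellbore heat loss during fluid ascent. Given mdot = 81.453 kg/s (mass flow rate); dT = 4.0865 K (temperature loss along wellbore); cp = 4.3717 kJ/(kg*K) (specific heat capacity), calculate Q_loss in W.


Q_loss = mdot * cp * dT
Q_loss = 81.453 * 4.3717 * 4.0865
Q_loss = 1455.154 kW
Convert: 1455.154 kW * 1000.0 = 1.4552e+06 W
Q_loss = 1.4552e+06 W


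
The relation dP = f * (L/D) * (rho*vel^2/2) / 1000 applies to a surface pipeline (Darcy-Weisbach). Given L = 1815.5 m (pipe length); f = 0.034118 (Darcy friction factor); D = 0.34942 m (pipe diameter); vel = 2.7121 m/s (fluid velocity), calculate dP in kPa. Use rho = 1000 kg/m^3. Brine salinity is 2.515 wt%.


dP = f * (L/D) * (rho*vel^2/2) / 1000
dP = 0.034118 * (1815.5/0.34942) * (1000*2.7121^2/2) / 1000
dP = 651.95 kPa


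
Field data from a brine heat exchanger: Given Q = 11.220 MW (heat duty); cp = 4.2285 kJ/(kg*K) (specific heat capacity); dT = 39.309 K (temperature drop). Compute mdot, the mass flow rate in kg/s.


mdot = Q * 1000 / (cp * dT)
mdot = 11.220 * 1000 / (4.2285 * 39.309)
mdot = 67.502 kg/s


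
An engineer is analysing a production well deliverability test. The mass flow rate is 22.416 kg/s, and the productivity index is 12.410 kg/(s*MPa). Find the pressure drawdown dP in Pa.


dP = mdot * 1000 / PI
dP = 22.416 * 1000 / 12.410
dP = 1806.285 kPa
Convert: 1806.285 kPa * 1000.0 = 1.8063e+06 Pa
dP = 1.8063e+06 Pa


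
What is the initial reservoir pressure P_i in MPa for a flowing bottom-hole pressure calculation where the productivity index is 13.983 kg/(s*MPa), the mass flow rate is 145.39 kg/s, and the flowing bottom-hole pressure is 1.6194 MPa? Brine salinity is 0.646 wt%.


P_i = P_wf + mdot / PI
P_i = 1.6194 + 145.39 / 13.983
P_i = 12.017 MPa


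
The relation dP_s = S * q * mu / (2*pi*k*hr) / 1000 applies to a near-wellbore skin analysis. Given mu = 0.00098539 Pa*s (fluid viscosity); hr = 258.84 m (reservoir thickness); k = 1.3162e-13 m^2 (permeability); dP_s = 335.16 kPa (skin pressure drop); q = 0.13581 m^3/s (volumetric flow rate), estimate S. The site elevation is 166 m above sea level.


S = dP_s * 1000 * 2*pi*k*hr / (q*mu)
S = 335.16 * 1000 * 2*pi*1.3162e-13*258.84 / (0.13581*0.00098539)
S = 0.53610


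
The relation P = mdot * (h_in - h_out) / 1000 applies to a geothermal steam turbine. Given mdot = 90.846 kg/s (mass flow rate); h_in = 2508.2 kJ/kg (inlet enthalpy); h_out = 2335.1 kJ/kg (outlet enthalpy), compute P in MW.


P = mdot * (h_in - h_out) / 1000
P = 90.846 * (2508.2 - 2335.1) / 1000
P = 15.725 MW


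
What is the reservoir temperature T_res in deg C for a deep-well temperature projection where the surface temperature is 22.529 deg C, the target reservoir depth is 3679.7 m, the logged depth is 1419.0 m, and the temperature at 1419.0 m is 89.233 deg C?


Step 1: grad = (T_d1 - T_surf)/d1 * 1000 = (89.233 - 22.529)/1419.0 * 1000 = 47.00775 deg C/km
Step 2: T_res = T_surf + grad*d2/1000 = 22.529 + 47.00775*3679.7/1000 = 195.50 deg C
T_res = 195.50 deg C


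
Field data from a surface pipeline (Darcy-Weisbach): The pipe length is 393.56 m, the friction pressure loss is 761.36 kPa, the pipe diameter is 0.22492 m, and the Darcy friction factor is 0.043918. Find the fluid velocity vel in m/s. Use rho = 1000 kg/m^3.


vel = sqrt(dP*1000*2*D / (f*L*rho))
vel = sqrt(761.36*1000*2*0.22492 / (0.043918*393.56*1000))
vel = 4.4514 m/s


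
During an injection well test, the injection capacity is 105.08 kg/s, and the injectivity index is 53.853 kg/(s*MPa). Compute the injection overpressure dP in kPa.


dP = mdot * 1000 / II
dP = 105.08 * 1000 / 53.853
dP = 1951.2 kPa


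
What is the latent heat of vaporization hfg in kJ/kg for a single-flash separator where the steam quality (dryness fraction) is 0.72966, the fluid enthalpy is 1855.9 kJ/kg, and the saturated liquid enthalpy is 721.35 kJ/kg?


hfg = (h - hf) / x
hfg = (1855.9 - 721.35) / 0.72966
hfg = 1554.9 kJ/kg


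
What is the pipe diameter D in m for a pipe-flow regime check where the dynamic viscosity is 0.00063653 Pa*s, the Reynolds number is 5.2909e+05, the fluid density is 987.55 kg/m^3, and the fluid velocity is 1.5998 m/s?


D = Re * mu / (rho * vel)
D = 5.2909e+05 * 0.00063653 / (987.55 * 1.5998)
D = 0.21317 m


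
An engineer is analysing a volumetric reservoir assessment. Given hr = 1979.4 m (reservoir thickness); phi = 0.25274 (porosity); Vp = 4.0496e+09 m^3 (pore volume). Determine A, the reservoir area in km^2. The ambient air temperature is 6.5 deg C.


A = Vp / (1e6 * hr * phi)
A = 4.0496e+09 / (1e6 * 1979.4 * 0.25274)
A = 8.0948 km^2


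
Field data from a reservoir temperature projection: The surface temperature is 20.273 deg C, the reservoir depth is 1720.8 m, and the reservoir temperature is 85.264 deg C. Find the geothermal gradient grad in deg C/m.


grad = (T_res - T_surf) / d * 1000
grad = (85.264 - 20.273) / 1720.8 * 1000
grad = 37.76790 deg C/km
Convert: 37.76790 deg C/km * 0.001 = 0.037768 deg C/m
grad = 0.037768 deg C/m


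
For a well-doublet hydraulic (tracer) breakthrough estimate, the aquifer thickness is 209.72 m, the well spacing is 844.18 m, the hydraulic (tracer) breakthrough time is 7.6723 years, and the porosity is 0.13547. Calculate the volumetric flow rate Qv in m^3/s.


Qv = pi*hr*phi*L^2 / (3*t_bt*365.25*86400)
Qv = pi*209.72*0.13547*844.18^2 / (3*7.6723*365.25*86400)
Qv = 0.087569 m^3/s


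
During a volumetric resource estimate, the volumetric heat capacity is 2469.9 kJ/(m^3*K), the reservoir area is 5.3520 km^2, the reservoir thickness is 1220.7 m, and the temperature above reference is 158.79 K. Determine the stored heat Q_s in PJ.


Step 1: Vr = A*1e6*hr = 5.352*1e6*1220.7 = 6.533186e+09 m^3
Step 2: Q_s = Vr*rhoc*dT/1e12 = 6.533186e+09*2469.9*158.79/1e12 = 2562.3 PJ
Q_s = 2562.3 PJ


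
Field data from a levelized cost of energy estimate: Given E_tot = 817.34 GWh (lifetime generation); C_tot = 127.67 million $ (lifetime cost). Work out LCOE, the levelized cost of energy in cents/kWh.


LCOE = C_tot / E_tot * 100
LCOE = 127.67 / 817.34 * 100
LCOE = 15.620 cents/kWh


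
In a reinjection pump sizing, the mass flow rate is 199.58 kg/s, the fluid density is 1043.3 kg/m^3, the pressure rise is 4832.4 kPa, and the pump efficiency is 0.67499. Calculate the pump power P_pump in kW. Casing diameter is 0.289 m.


P_pump = mdot * dP / (rho * eta)
P_pump = 199.58 * 4832.4 / (1043.3 * 0.67499)
P_pump = 1369.5 kW


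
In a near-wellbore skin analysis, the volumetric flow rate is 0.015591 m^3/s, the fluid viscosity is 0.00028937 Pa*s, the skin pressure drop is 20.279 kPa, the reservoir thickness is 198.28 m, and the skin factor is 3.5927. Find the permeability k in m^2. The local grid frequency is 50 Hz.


k = S*q*mu / (2*pi*dP_s*1000*hr)
k = 3.5927*0.015591*0.00028937 / (2*pi*20.279*1000*198.28)
k = 6.4157e-13 m^2


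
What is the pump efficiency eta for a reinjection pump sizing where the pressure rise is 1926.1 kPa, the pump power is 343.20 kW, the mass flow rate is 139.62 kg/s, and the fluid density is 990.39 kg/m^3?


eta = mdot * dP / (rho * P_pump)
eta = 139.62 * 1926.1 / (990.39 * 343.20)
eta = 0.79118


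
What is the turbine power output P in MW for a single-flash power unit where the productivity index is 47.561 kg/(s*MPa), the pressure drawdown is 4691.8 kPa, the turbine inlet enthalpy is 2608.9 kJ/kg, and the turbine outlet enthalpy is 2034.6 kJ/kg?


Step 1: mdot = PI * dP / 1000 = 47.561 * 4691.8 / 1000 = 223.1467 kg/s
Step 2: P = mdot*(h_in - h_out)/1000 = 223.1467*(2608.9 - 2034.6)/1000 = 128.15 MW
P = 128.15 MW


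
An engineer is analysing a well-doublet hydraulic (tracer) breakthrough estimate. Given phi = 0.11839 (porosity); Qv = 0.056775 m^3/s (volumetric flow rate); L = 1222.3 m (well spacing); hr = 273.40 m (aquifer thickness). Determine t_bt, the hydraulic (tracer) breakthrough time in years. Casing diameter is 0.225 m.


t_bt = pi * hr * phi * L^2 / (3 * Qv) / (365.25*86400)
t_bt = pi * 273.40 * 0.11839 * 1222.3^2 / (3 * 0.056775) / (365.25*86400)
t_bt = 28.264 years


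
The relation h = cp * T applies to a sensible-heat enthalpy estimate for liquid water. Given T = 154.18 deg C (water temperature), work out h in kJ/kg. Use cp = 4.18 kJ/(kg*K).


h = cp * T
h = 4.18 * 154.18
h = 644.47 kJ/kg


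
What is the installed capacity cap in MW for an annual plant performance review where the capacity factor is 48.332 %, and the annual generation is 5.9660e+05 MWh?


cap = E_a / (CF/100 * 8760)
cap = 5.9660e+05 / (48.332/100 * 8760)
cap = 140.91 MW


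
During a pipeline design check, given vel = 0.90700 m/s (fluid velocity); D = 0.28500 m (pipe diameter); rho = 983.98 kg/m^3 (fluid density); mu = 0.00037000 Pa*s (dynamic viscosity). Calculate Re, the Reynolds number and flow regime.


Step 1: Re = rho*vel*D/mu = 983.98*0.907*0.285/0.00037 = 6.8744e+05
Step 2: Re = 6.8744e+05 > 4000, so flow is turbulent.
Re = 6.8744e+05 (turbulent)


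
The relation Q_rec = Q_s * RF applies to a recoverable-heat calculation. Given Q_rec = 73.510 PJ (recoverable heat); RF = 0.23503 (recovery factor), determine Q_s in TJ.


Q_s = Q_rec / RF
Q_s = 73.510 / 0.23503
Q_s = 312.7686 PJ
Convert: 312.7686 PJ * 1000.0 = 3.1277e+05 TJ
Q_s = 3.1277e+05 TJ


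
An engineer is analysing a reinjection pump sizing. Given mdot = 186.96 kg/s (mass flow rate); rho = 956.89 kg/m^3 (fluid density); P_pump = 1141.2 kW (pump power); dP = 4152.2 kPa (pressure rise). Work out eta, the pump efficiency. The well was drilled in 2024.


eta = mdot * dP / (rho * P_pump)
eta = 186.96 * 4152.2 / (956.89 * 1141.2)
eta = 0.71089


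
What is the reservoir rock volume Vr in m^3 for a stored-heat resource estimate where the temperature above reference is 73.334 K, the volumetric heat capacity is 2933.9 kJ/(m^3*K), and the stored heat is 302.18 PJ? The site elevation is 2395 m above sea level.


Vr = Q_s * 1e12 / (rhoc * dT)
Vr = 302.18 * 1e12 / (2933.9 * 73.334)
Vr = 1.4045e+09 m^3


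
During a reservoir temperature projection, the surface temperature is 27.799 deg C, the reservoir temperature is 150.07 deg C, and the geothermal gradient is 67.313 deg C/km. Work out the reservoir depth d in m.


d = (T_res - T_surf) / grad * 1000
d = (150.07 - 27.799) / 67.313 * 1000
d = 1816.5 m


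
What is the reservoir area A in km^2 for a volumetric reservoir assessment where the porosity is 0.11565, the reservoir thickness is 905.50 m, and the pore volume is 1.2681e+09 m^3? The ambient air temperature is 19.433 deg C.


A = Vp / (1e6 * hr * phi)
A = 1.2681e+09 / (1e6 * 905.50 * 0.11565)
A = 12.109 km^2


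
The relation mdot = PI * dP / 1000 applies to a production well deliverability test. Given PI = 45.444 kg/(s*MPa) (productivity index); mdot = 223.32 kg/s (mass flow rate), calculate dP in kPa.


dP = mdot * 1000 / PI
dP = 223.32 * 1000 / 45.444
dP = 4914.2 kPa


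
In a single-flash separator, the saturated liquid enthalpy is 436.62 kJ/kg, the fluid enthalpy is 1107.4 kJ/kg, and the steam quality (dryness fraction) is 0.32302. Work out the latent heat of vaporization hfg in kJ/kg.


hfg = (h - hf) / x
hfg = (1107.4 - 436.62) / 0.32302
hfg = 2076.6 kJ/kg


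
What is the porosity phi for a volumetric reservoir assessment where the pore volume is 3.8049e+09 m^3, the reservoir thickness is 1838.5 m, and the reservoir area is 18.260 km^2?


phi = Vp / (A * 1e6 * hr)
phi = 3.8049e+09 / (18.260 * 1e6 * 1838.5)
phi = 0.11334


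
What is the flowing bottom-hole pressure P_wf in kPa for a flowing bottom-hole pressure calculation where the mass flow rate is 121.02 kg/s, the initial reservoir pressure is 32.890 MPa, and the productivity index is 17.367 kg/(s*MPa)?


P_wf = P_i - mdot / PI
P_wf = 32.890 - 121.02 / 17.367
P_wf = 25.92161 MPa
Convert: 25.92161 MPa * 1000.0 = 25922 kPa
P_wf = 25922 kPa


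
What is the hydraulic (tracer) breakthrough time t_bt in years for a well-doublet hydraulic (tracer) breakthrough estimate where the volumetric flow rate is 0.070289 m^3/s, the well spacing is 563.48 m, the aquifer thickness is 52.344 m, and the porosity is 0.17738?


t_bt = pi * hr * phi * L^2 / (3 * Qv) / (365.25*86400)
t_bt = pi * 52.344 * 0.17738 * 563.48^2 / (3 * 0.070289) / (365.25*86400)
t_bt = 1.3918 years


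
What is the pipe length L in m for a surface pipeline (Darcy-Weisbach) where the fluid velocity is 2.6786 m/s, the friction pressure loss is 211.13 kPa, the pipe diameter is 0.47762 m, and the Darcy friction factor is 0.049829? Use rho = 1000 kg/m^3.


L = dP*1000*D / (f*rho*vel^2/2)
L = 211.13*1000*0.47762 / (0.049829*1000*2.6786^2/2)
L = 564.11 m


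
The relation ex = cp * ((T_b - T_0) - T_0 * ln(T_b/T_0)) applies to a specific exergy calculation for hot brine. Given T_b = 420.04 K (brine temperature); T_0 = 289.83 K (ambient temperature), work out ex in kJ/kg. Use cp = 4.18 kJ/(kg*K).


ex = cp * ((T_b - T_0) - T_0 * ln(T_b/T_0))
ex = 4.18 * ((420.04 - 289.83) - 289.83 * ln(420.04/289.83))
ex = 94.748 kJ/kg


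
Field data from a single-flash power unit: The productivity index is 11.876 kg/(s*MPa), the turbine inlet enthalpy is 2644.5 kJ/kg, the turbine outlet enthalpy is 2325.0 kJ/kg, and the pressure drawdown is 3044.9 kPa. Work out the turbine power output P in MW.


Step 1: mdot = PI * dP / 1000 = 11.876 * 3044.9 / 1000 = 36.16123 kg/s
Step 2: P = mdot*(h_in - h_out)/1000 = 36.16123*(2644.5 - 2325.0)/1000 = 11.554 MW
P = 11.554 MW


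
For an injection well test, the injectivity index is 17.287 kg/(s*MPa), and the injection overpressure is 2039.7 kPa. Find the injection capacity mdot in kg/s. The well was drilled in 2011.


mdot = II * dP / 1000
mdot = 17.287 * 2039.7 / 1000
mdot = 35.260 kg/s


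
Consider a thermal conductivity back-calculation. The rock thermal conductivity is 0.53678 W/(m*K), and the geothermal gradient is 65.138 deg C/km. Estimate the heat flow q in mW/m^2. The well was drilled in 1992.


q = k * grad / 1000
q = 0.53678 * 65.138 / 1000
q = 0.03496478 W/m^2
Convert: 0.03496478 W/m^2 * 1000.0 = 34.965 mW/m^2
q = 34.965 mW/m^2


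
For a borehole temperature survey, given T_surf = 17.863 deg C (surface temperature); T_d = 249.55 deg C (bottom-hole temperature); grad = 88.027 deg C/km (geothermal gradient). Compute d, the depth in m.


d = (T_d - T_surf) / grad * 1000
d = (249.55 - 17.863) / 88.027 * 1000
d = 2632.0 m


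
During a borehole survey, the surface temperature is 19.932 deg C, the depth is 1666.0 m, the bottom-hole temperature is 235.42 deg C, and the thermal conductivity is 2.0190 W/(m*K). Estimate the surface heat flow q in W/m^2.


Step 1: grad = (T_d - T_surf)/d * 1000 = (235.42 - 19.932)/1666.0 * 1000 = 129.3445 deg C/km
Step 2: q = k * grad / 1000 = 2.019 * 129.3445 / 1000 = 0.26115 W/m^2
q = 0.26115 W/m^2


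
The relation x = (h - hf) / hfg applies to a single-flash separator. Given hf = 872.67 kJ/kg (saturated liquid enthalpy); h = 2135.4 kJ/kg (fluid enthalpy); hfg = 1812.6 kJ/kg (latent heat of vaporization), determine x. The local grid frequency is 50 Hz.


x = (h - hf) / hfg
x = (2135.4 - 872.67) / 1812.6
x = 0.69664


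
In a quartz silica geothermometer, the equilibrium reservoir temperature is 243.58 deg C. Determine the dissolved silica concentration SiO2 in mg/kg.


SiO2 = 10^(5.19 - 1309/(T_eq + 273.15))
SiO2 = 10^(5.19 - 1309/(243.58 + 273.15))
SiO2 = 453.69 mg/kg


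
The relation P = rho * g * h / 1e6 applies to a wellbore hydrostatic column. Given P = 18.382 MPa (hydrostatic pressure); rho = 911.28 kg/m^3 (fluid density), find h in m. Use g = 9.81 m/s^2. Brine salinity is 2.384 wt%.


h = P * 1e6 / (g * rho)
h = 18.382 * 1e6 / (9.81 * 911.28)
h = 2056.2 m


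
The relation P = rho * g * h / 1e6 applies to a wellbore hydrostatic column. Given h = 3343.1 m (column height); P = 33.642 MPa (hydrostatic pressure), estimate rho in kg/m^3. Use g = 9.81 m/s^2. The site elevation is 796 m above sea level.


rho = P * 1e6 / (g * h)
rho = 33.642 * 1e6 / (9.81 * 3343.1)
rho = 1025.8 kg/m^3


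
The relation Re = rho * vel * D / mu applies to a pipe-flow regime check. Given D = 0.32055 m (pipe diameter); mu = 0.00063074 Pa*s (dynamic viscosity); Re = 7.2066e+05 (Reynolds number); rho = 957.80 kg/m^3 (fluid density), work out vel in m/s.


vel = Re * mu / (rho * D)
vel = 7.2066e+05 * 0.00063074 / (957.80 * 0.32055)
vel = 1.4805 m/s


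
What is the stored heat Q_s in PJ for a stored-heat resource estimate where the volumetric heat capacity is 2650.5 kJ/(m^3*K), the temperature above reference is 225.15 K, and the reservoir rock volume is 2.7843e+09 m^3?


Q_s = Vr * rhoc * dT / 1e12
Q_s = 2.7843e+09 * 2650.5 * 225.15 / 1e12
Q_s = 1661.6 PJ


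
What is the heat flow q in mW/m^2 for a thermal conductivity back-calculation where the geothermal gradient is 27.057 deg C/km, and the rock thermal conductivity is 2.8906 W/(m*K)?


q = k * grad / 1000
q = 2.8906 * 27.057 / 1000
q = 0.07821096 W/m^2
Convert: 0.07821096 W/m^2 * 1000.0 = 78.211 mW/m^2
q = 78.211 mW/m^2


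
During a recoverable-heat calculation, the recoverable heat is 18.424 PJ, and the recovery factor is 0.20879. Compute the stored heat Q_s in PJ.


Q_s = Q_rec / RF
Q_s = 18.424 / 0.20879
Q_s = 88.242 PJ


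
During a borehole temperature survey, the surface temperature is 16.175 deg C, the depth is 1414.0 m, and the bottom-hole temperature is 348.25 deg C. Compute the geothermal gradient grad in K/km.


grad = (T_d - T_surf) / d * 1000
grad = (348.25 - 16.175) / 1414.0 * 1000
grad = 234.8479 deg C/km
Convert: 234.8479 deg C/km * 1.0 = 234.85 K/km
grad = 234.85 K/km


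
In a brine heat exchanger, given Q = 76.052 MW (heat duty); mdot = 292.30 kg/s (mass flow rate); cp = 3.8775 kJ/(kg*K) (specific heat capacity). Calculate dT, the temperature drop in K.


dT = Q * 1000 / (mdot * cp)
dT = 76.052 * 1000 / (292.30 * 3.8775)
dT = 67.101 K


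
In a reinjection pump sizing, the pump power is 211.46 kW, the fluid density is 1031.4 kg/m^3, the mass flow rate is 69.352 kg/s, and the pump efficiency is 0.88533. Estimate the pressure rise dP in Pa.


dP = P_pump * rho * eta / mdot
dP = 211.46 * 1031.4 * 0.88533 / 69.352
dP = 2784.207 kPa
Convert: 2784.207 kPa * 1000.0 = 2.7842e+06 Pa
dP = 2.7842e+06 Pa


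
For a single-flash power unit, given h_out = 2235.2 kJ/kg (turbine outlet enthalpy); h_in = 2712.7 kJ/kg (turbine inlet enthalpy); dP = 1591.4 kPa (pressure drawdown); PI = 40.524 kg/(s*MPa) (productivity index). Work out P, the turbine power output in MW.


Step 1: mdot = PI * dP / 1000 = 40.524 * 1591.4 / 1000 = 64.48989 kg/s
Step 2: P = mdot*(h_in - h_out)/1000 = 64.48989*(2712.7 - 2235.2)/1000 = 30.794 MW
P = 30.794 MW


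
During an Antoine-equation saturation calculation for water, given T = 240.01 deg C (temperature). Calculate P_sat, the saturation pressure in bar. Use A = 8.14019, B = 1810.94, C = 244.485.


P_sat = 10^(A - B/(C + T)) / 760 * 0.101325
P_sat = 10^(8.14019 - 1810.94/(244.485 + 240.01)) / 760 * 0.101325
P_sat = 3.367474 MPa
Convert: 3.367474 MPa * 10.0 = 33.675 bar
P_sat = 33.675 bar


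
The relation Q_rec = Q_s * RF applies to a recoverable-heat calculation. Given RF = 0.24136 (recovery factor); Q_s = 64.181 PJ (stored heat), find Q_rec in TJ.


Q_rec = Q_s * RF
Q_rec = 64.181 * 0.24136
Q_rec = 15.49073 PJ
Convert: 15.49073 PJ * 1000.0 = 15491 TJ
Q_rec = 15491 TJ


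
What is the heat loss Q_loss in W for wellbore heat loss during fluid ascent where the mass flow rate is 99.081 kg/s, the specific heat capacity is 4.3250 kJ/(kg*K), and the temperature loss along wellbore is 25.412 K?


Q_loss = mdot * cp * dT
Q_loss = 99.081 * 4.3250 * 25.412
Q_loss = 10889.69 kW
Convert: 10889.69 kW * 1000.0 = 1.0890e+07 W
Q_loss = 1.0890e+07 W


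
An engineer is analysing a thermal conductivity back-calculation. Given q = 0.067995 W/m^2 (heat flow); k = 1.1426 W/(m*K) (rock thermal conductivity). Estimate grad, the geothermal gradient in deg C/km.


grad = q / k * 1000
grad = 0.067995 / 1.1426 * 1000
grad = 59.509 deg C/km


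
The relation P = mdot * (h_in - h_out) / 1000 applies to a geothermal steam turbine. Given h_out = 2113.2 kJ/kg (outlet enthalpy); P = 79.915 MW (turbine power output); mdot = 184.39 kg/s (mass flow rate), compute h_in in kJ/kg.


h_in = h_out + P * 1000 / mdot
h_in = 2113.2 + 79.915 * 1000 / 184.39
h_in = 2546.6 kJ/kg


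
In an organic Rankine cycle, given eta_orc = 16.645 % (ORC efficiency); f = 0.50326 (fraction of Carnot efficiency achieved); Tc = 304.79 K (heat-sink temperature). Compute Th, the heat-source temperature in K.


Th = Tc / (1 - (eta_orc/100)/f)
Th = 304.79 / (1 - (16.645/100)/0.50326)
Th = 455.42 K


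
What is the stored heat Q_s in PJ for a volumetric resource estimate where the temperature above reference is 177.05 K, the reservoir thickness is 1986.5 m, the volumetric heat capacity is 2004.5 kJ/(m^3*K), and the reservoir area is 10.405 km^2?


Step 1: Vr = A*1e6*hr = 10.405*1e6*1986.5 = 2.066953e+10 m^3
Step 2: Q_s = Vr*rhoc*dT/1e12 = 2.066953e+10*2004.5*177.05/1e12 = 7335.5 PJ
Q_s = 7335.5 PJ


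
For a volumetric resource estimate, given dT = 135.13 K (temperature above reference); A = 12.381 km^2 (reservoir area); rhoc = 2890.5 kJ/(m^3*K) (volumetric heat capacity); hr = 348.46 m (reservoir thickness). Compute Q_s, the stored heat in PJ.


Step 1: Vr = A*1e6*hr = 12.381*1e6*348.46 = 4.314283e+09 m^3
Step 2: Q_s = Vr*rhoc*dT/1e12 = 4.314283e+09*2890.5*135.13/1e12 = 1685.1 PJ
Q_s = 1685.1 PJ


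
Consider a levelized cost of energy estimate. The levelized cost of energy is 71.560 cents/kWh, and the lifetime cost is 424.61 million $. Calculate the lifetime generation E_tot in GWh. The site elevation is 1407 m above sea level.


E_tot = C_tot / LCOE * 100
E_tot = 424.61 / 71.560 * 100
E_tot = 593.36 GWh


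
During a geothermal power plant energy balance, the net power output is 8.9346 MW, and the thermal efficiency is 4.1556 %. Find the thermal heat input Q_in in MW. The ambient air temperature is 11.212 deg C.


Q_in = W_net / (eta / 100)
Q_in = 8.9346 / (4.1556 / 100)
Q_in = 215.00 MW


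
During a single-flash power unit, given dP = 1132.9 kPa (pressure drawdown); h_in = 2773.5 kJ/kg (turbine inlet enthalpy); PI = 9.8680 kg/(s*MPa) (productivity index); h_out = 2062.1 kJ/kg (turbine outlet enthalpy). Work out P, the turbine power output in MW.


Step 1: mdot = PI * dP / 1000 = 9.868 * 1132.9 / 1000 = 11.17946 kg/s
Step 2: P = mdot*(h_in - h_out)/1000 = 11.17946*(2773.5 - 2062.1)/1000 = 7.9531 MW
P = 7.9531 MW


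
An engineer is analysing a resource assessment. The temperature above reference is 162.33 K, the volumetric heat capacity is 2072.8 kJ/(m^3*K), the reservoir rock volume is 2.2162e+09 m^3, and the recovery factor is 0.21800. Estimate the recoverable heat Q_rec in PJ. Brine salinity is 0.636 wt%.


Step 1: Q_s = Vr*rhoc*dT/1e12 = 2.2162e+09*2072.8*162.33/1e12 = 745.7017 PJ
Step 2: Q_rec = Q_s * RF = 745.7017 * 0.218 = 162.56 PJ
Q_rec = 162.56 PJ


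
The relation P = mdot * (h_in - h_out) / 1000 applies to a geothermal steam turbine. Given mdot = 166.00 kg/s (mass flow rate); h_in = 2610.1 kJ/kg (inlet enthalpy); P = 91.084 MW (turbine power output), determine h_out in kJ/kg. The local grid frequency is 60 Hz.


h_out = h_in - P * 1000 / mdot
h_out = 2610.1 - 91.084 * 1000 / 166.00
h_out = 2061.4 kJ/kg


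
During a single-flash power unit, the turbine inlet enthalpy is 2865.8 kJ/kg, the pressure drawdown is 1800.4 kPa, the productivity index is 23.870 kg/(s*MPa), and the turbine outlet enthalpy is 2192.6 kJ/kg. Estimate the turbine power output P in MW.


Step 1: mdot = PI * dP / 1000 = 23.87 * 1800.4 / 1000 = 42.97555 kg/s
Step 2: P = mdot*(h_in - h_out)/1000 = 42.97555*(2865.8 - 2192.6)/1000 = 28.931 MW
P = 28.931 MW


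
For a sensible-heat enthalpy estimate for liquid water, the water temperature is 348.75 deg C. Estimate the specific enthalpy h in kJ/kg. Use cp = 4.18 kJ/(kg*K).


h = cp * T
h = 4.18 * 348.75
h = 1457.8 kJ/kg


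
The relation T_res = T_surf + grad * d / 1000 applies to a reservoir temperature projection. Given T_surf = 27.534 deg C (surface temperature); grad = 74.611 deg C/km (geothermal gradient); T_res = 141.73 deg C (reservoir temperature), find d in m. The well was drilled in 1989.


d = (T_res - T_surf) / grad * 1000
d = (141.73 - 27.534) / 74.611 * 1000
d = 1530.6 m


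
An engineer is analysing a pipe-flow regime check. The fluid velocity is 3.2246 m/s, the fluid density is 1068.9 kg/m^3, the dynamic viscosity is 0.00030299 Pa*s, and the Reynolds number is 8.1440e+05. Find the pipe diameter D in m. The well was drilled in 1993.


D = Re * mu / (rho * vel)
D = 8.1440e+05 * 0.00030299 / (1068.9 * 3.2246)
D = 0.071590 m


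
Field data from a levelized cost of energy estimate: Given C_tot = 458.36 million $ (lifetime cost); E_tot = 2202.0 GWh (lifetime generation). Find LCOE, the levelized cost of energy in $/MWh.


LCOE = C_tot / E_tot * 100
LCOE = 458.36 / 2202.0 * 100
LCOE = 20.81562 cents/kWh
Convert: 20.81562 cents/kWh * 10.0 = 208.16 $/MWh
LCOE = 208.16 $/MWh


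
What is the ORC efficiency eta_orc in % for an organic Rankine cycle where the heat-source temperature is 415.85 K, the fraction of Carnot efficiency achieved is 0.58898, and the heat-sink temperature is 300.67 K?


eta_orc = (1 - Tc/Th) * f * 100
eta_orc = (1 - 300.67/415.85) * 0.58898 * 100
eta_orc = 16.313 %


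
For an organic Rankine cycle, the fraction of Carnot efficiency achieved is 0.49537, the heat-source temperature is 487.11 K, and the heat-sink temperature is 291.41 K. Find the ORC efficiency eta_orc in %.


eta_orc = (1 - Tc/Th) * f * 100
eta_orc = (1 - 291.41/487.11) * 0.49537 * 100
eta_orc = 19.902 %


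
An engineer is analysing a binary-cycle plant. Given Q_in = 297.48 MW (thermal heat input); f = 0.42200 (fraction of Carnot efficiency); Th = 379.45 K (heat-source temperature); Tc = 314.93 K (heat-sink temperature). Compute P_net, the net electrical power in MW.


Step 1: eta = (1 - Tc/Th)*f = (1 - 314.93/379.45)*0.422 = 0.07175501
Step 2: P_net = eta * Q_in = 0.07175501 * 297.48 = 21.346 MW
P_net = 21.346 MW


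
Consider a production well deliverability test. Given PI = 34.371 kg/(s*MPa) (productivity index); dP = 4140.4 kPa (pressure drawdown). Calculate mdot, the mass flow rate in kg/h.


mdot = PI * dP / 1000
mdot = 34.371 * 4140.4 / 1000
mdot = 142.3097 kg/s
Convert: 142.3097 kg/s * 3600.0 = 5.1231e+05 kg/h
mdot = 5.1231e+05 kg/h


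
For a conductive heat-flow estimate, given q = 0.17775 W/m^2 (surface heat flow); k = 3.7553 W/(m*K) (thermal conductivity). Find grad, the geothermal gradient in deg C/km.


grad = q * 1000 / k
grad = 0.17775 * 1000 / 3.7553
grad = 47.333 deg C/km


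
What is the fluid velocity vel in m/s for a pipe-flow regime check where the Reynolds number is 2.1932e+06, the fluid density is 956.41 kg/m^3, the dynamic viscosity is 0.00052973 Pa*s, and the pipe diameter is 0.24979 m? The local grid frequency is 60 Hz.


vel = Re * mu / (rho * D)
vel = 2.1932e+06 * 0.00052973 / (956.41 * 0.24979)
vel = 4.8631 m/s
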